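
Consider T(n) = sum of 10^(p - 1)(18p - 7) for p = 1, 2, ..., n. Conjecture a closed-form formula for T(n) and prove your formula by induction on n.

We claim T(n) = 10^n(2n - 1) + 1 for all n ≥ 1.
Base step (n = 1): T(1) = 11, and the closed form gives 11. They agree.
Inductive step: suppose the statement holds for some p ≥ 1, so T(p) = 10^p(2p - 1) + 1.
Then T(p+1) = T(p) + (10^p(18p + 11)) = (10^p(2p - 1) + 1) + (10^p(18p + 11)).
Simplifying, T(p+1) = 20·10^p·p + 10·10^p + 1 = 10^(p+1)(2(p+1) - 1) + 1,
which is the closed form with n = p+1.
Hence, by induction on n, the claim holds for every n ≥ 1.

T(n) = 10^n(2n - 1) + 1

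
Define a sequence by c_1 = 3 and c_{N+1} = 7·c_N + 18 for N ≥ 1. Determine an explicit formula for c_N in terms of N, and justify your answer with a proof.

c_N = 6·7^(N - 1) - 3

Computing the first terms: c_1 = 3, c_2 = 39, c_3 = 291. This suggests c_N = 6·7^(N - 1) - 3.
For the base case N = 1: the formula gives 3 = 3 = c_1.
For the inductive step, assume it holds for an arbitrary r ≥ 1, so c_r = 6·7^(r - 1) - 3.
Then c_{r+1} = 7·c_r + 18 = 7·(6·7^(r - 1) - 3) + 18 = 6·7^r - 3 = 6·7^((r+1) - 1) - 3,
which is the claimed formula at N = r+1.
By the principle of mathematical induction, the result holds for all N ≥ 1.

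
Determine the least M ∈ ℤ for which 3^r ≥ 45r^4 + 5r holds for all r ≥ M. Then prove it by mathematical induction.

At r = 12: 531441 < 933180, so the inequality fails and M ≥ 13. We prove 3^r ≥ 45r^4 + 5r for all r ≥ 13.
When r = 13: 3^r = 1594323 and 45r^4 + 5r = 1285310, so 1594323 ≥ 1285310.
Suppose the result is true for r = j, so 3^j ≥ 45j^4 + 5j.
Then 3^(j + 1) = 3·(3^j) ≥ 3·(45j^4 + 5j).
Also, for j ≥ 13 we have 3·(45j^4 + 5j) ≥ 45(j+1)^4 + 5(j+1), since 3·(45j^4 + 5j) − (45(j+1)^4 + 5(j+1)) = 90j^4 - 180j^3 - 270j^2 - 170j - 50, which is nonnegative for all j ≥ 13.
Combining, 3^(j + 1) ≥ 45(j+1)^4 + 5(j+1).
By induction, the statement is established for all r ≥ 13.
Hence the smallest such M is 13.

M = 13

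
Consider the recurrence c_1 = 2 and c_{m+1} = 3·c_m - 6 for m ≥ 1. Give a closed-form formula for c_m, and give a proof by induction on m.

Computing the first terms: c_1 = 2, c_2 = 0, c_3 = -6. This suggests c_m = -3^(m - 1) + 3.
Base step (m = 1): the formula gives 2 = 2 = c_1.
Inductive step: assume the claim holds for m = i, so c_i = -3^(i - 1) + 3.
Then c_{i+1} = 3·c_i - 6 = 3·(-3^(i - 1) + 3) - 6 = -3^i + 3 = -3^((i+1) - 1) + 3,
which is the claimed formula at m = i+1.
By the principle of mathematical induction, the result holds for all m ≥ 1.

c_m = -3^(m - 1) + 3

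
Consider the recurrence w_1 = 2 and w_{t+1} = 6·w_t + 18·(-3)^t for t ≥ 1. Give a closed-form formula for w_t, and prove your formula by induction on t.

w_t = -2(-3)^t - 4·6^(t - 1)

Computing the first terms: w_1 = 2, w_2 = -42, w_3 = -90. This suggests w_t = -2(-3)^t - 4·6^(t - 1).
Base case (t = 1): the formula gives 2 = 2 = w_1.
Inductive step: assume the claim holds for t = j, so w_j = -2(-3)^j - 4·6^(j - 1).
Then w_{j+1} = 6·w_j + 18·(-3)^j = 6·(-2(-3)^j - 4·6^(j - 1)) + 18·(-3)^j = -2(-3)^(j + 1) - 4·6^j = -2(-3)^(j+1) - 4·6^((j+1) - 1),
which is the claimed formula at t = j+1.
Hence, by induction on t, the claim holds for every t ≥ 1.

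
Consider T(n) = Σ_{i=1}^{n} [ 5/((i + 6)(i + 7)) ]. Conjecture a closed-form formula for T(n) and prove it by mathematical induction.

We claim T(n) = 5n/(7(n + 7)) for all n ≥ 1.
Base case (n = 1): T(1) = 5/56, and the closed form gives 5/56. They agree.
Suppose the result is true for n = i, so T(i) = 5i/(7(i + 7)).
Then T(i+1) = T(i) + (5/((i + 7)(i + 8))) = (5i/(7(i + 7))) + (5/((i + 7)(i + 8))).
Simplifying, T(i+1) = 5(i + 1)/(7(i + 8)) = 5(i+1)/(7((i+1) + 7)),
which is the closed form with n = i+1.
By induction, the statement is established for all n ≥ 1.

T(n) = 5n/(7(n + 7))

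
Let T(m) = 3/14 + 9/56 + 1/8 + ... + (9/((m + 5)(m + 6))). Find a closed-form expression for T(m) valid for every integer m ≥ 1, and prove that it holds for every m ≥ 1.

T(m) = 3m/(2(m + 6))

We claim T(m) = 3m/(2(m + 6)) for all m ≥ 1.
Base step (m = 1): T(1) = 3/14, and the closed form gives 3/14. They agree.
Suppose the result is true for m = i, so T(i) = 3i/(2(i + 6)).
Then T(i+1) = T(i) + (9/((i + 6)(i + 7))) = (3i/(2(i + 6))) + (9/((i + 6)(i + 7))).
Simplifying, T(i+1) = 3(i + 1)/(2(i + 7)) = 3(i+1)/(2((i+1) + 6)),
which is the closed form with m = i+1.
Hence, by induction on m, the claim holds for every m ≥ 1.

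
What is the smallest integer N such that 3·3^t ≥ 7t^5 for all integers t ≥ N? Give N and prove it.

At t = 12: 1594323 < 1741824, so the inequality fails and N ≥ 13. We prove 3·3^t ≥ 7t^5 for all t ≥ 13.
Base case (t = 13): 3·3^t = 4782969 and 7t^5 = 2599051, so 4782969 ≥ 2599051.
For the inductive step, assume it holds for an arbitrary p ≥ 13, so 3·3^p ≥ 7p^5.
Then 3·3^(p + 1) = 3·(3·3^p) ≥ 3·(7p^5).
Also, for p ≥ 13 we have 3·(7p^5) ≥ 7(p+1)^5, since 3 ≥ (1 + 1/p)^5 for all p ≥ 13.
Combining, 3·3^(p + 1) ≥ 7(p+1)^5.
Hence, by induction on t, the claim holds for every t ≥ 13.
Hence the smallest such N is 13.

N = 13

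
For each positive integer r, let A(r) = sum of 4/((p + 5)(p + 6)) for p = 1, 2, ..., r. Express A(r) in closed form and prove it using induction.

A(r) = 2r/(3(r + 6))

We claim A(r) = 2r/(3(r + 6)) for all r ≥ 1.
For the base case r = 1: A(1) = 2/21, and the closed form gives 2/21. They agree.
Inductive step: assume the claim holds for r = p, so A(p) = 2p/(3(p + 6)).
Then A(p+1) = A(p) + (4/((p + 6)(p + 7))) = (2p/(3(p + 6))) + (4/((p + 6)(p + 7))).
Simplifying, A(p+1) = 2(p + 1)/(3(p + 7)) = 2(p+1)/(3((p+1) + 6)),
which is the closed form with r = p+1.
By the principle of mathematical induction, the result holds for all r ≥ 1.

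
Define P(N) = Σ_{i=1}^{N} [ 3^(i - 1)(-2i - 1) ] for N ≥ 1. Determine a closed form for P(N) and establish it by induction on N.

We claim P(N) = -3^N·N for all N ≥ 1.
For the base case N = 1: P(1) = -3, and the closed form gives -3. They agree.
Inductive step: suppose the statement holds for some i ≥ 1, so P(i) = -3^i·i.
Then P(i+1) = P(i) + (3^i(-2i - 3)) = (-3^i·i) + (3^i(-2i - 3)).
Simplifying, P(i+1) = 3^(i + 1)(-i - 1) = -3^(i+1)·(i+1),
which is the closed form with N = i+1.
By the principle of mathematical induction, the result holds for all N ≥ 1.

P(N) = -3^N·N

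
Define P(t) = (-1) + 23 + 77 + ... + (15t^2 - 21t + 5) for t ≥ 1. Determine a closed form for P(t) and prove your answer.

We claim P(t) = t(5t^2 - 3t - 3) for all t ≥ 1.
When t = 1: P(1) = -1, and the closed form gives -1. They agree.
Suppose the result is true for t = i, so P(i) = i(5i^2 - 3i - 3).
Then P(i+1) = P(i) + (15i^2 + 9i - 1) = (i(5i^2 - 3i - 3)) + (15i^2 + 9i - 1).
Simplifying, P(i+1) = (i + 1)(5i^2 + 7i - 1) = (i+1)(5(i+1)^2 - 3(i+1) - 3),
which is the closed form with t = i+1.
This completes the induction.

P(t) = t(5t^2 - 3t - 3)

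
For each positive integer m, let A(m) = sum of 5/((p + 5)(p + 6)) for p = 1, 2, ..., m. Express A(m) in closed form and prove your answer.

A(m) = 5m/(6(m + 6))

We claim A(m) = 5m/(6(m + 6)) for all m ≥ 1.
For the base case m = 1: A(1) = 5/42, and the closed form gives 5/42. They agree.
Inductive step: suppose the statement holds for some p ≥ 1, so A(p) = 5p/(6(p + 6)).
Then A(p+1) = A(p) + (5/((p + 6)(p + 7))) = (5p/(6(p + 6))) + (5/((p + 6)(p + 7))).
Simplifying, A(p+1) = 5(p + 1)/(6(p + 7)) = 5(p+1)/(6((p+1) + 6)),
which is the closed form with m = p+1.
Hence, by induction on m, the claim holds for every m ≥ 1.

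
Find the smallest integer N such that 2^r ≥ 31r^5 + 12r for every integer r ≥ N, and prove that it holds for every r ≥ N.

At r = 29: 536870912 < 635845967, so the inequality fails and N ≥ 30. We prove 2^r ≥ 31r^5 + 12r for all r ≥ 30.
Base case (r = 30): 2^r = 1073741824 and 31r^5 + 12r = 753300360, so 1073741824 ≥ 753300360.
For the inductive step, assume it holds for an arbitrary i ≥ 30, so 2^i ≥ 31i^5 + 12i.
Then 2^(i + 1) = 2·(2^i) ≥ 2·(31i^5 + 12i).
Also, for i ≥ 30 we have 2·(31i^5 + 12i) ≥ 31(i+1)^5 + 12(i+1), since 2·(31i^5 + 12i) − (31(i+1)^5 + 12(i+1)) = 31i^5 - 155i^4 - 310i^3 - 310i^2 - 143i - 43, which is nonnegative for all i ≥ 30.
Combining, 2^(i + 1) ≥ 31(i+1)^5 + 12(i+1).
By induction, the statement is established for all r ≥ 30.
Hence the smallest such N is 30.

N = 30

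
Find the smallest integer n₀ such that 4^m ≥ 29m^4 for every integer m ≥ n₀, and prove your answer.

n₀ = 9

At m = 8: 65536 < 118784, so the inequality fails and n₀ ≥ 9. We prove 4^m ≥ 29m^4 for all m ≥ 9.
Base step (m = 9): 4^m = 262144 and 29m^4 = 190269, so 262144 ≥ 190269.
Inductive step: assume the claim holds for m = i, so 4^i ≥ 29i^4.
Then 4^(i + 1) = 4·(4^i) ≥ 4·(29i^4).
Also, for i ≥ 9 we have 4·(29i^4) ≥ 29(i+1)^4, since 4 ≥ (1 + 1/i)^4 for all i ≥ 9.
Combining, 4^(i + 1) ≥ 29(i+1)^4.
Hence, by induction on m, the claim holds for every m ≥ 9.
Hence the smallest such n₀ is 9.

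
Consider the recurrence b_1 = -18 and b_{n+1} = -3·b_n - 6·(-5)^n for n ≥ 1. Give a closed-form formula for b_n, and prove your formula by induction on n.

Computing the first terms: b_1 = -18, b_2 = 84, b_3 = -402. This suggests b_n = (-3)^n + 3(-5)^n.
When n = 1: the formula gives -18 = -18 = b_1.
Inductive step: assume the claim holds for n = p, so b_p = (-3)^p + 3(-5)^p.
Then b_{p+1} = -3·b_p - 6·(-5)^p = -3·((-3)^p + 3(-5)^p) - 6·(-5)^p = (-3)^(p + 1) + 3(-5)^(p + 1),
which is the claimed formula at n = p+1.
Hence, by induction on n, the claim holds for every n ≥ 1.

b_n = (-3)^n + 3(-5)^n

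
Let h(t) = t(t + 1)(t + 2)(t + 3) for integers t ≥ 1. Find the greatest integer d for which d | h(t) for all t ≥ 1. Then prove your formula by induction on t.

d = 24

Computing the first values: h(1) = 24 and h(2) = 120; gcd(24, 120) = 24, so d ≤ 24.
We prove 24 | t(t + 1)(t + 2)(t + 3) for all t ≥ 1 by induction on t.
Base step (t = 1): h(1) = 24 = 24·(1), so 24 | h(1).
For the inductive step, assume it holds for an arbitrary m ≥ 1, i.e. 24 | h(m). Then
h(m+1) − h(m) = (m+1)·(m+2)·(m+3)·(m+4) − m·(m+1)·(m+2)·(m+3) = (m+1)·(m+2)·(m+3)·[(m+4) − m] = 4·(m+1)·(m+2)·(m+3). The product of 3 consecutive integers is divisible by (3)! = 6, so h(m+1) − h(m) is divisible by 4·6 = 24. By the inductive hypothesis 24 | h(m), hence 24 | h(m+1).
By induction, the statement is established for all t ≥ 1.
Therefore the largest such d is 24.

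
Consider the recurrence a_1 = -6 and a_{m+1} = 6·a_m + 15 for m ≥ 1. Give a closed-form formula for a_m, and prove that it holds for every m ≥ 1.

Computing the first terms: a_1 = -6, a_2 = -21, a_3 = -111. This suggests a_m = -3·6^(m - 1) - 3.
For the base case m = 1: the formula gives -6 = -6 = a_1.
Inductive step: suppose the statement holds for some r ≥ 1, so a_r = -3·6^(r - 1) - 3.
Then a_{r+1} = 6·a_r + 15 = 6·(-3·6^(r - 1) - 3) + 15 = -3·6^r - 3 = -3·6^((r+1) - 1) - 3,
which is the claimed formula at m = r+1.
By the principle of mathematical induction, the result holds for all m ≥ 1.

a_m = -3·6^(m - 1) - 3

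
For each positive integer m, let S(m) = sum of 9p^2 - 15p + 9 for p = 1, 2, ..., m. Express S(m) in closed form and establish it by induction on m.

We claim S(m) = 3m(m^2 - m + 1) for all m ≥ 1.
When m = 1: S(1) = 3, and the closed form gives 3. They agree.
Inductive step: assume the claim holds for m = p, so S(p) = 3p(p^2 - p + 1).
Then S(p+1) = S(p) + (9p^2 + 3p + 3) = (3p(p^2 - p + 1)) + (9p^2 + 3p + 3).
Simplifying, S(p+1) = 3(p + 1)(p^2 + p + 1) = 3(p+1)((p+1)^2 - (p+1) + 1),
which is the closed form with m = p+1.
Hence, by induction on m, the claim holds for every m ≥ 1.

S(m) = 3m(m^2 - m + 1)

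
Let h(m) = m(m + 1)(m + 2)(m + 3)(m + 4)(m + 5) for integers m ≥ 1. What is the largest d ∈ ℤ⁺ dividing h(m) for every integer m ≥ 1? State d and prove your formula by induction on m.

d = 720

Computing the first values: h(1) = 720 and h(2) = 5040; gcd(720, 5040) = 720, so d ≤ 720.
We prove 720 | m(m + 1)(m + 2)(m + 3)(m + 4)(m + 5) for all m ≥ 1 by induction on m.
When m = 1: h(1) = 720 = 720·(1), so 720 | h(1).
Inductive step: assume the claim holds for m = k, i.e. 720 | h(k). Then
h(k+1) − h(k) = (k+1)·(k+2)·(k+3)·(k+4)·(k+5)·(k+6) − k·(k+1)·(k+2)·(k+3)·(k+4)·(k+5) = (k+1)·(k+2)·(k+3)·(k+4)·(k+5)·[(k+6) − k] = 6·(k+1)·(k+2)·(k+3)·(k+4)·(k+5). The product of 5 consecutive integers is divisible by (5)! = 120, so h(k+1) − h(k) is divisible by 6·120 = 720. By the inductive hypothesis 720 | h(k), hence 720 | h(k+1).
Hence, by induction on m, the claim holds for every m ≥ 1.
Therefore the largest such d is 720.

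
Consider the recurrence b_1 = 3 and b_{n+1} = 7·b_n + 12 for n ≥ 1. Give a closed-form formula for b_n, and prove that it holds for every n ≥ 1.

Computing the first terms: b_1 = 3, b_2 = 33, b_3 = 243. This suggests b_n = 5·7^(n - 1) - 2.
Base step (n = 1): the formula gives 3 = 3 = b_1.
Suppose the result is true for n = m, so b_m = 5·7^(m - 1) - 2.
Then b_{m+1} = 7·b_m + 12 = 7·(5·7^(m - 1) - 2) + 12 = 5·7^m - 2 = 5·7^((m+1) - 1) - 2,
which is the claimed formula at n = m+1.
By the principle of mathematical induction, the result holds for all n ≥ 1.

b_n = 5·7^(n - 1) - 2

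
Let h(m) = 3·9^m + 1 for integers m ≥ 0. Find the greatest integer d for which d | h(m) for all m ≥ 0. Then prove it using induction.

Computing the first values: h(0) = 4 and h(1) = 28; gcd(4, 28) = 4, so d ≤ 4.
We prove 4 | 3·9^m + 1 for all m ≥ 0 by induction on m.
For the base case m = 0: h(0) = 4 = 4·(1), so 4 | h(0).
Suppose the result is true for m = j, i.e. 4 | h(j). Then
h(j+1) = 3·9^(j+1) + 1 = 9·(3·9^j + 1) - 8 = 9·h(j) - 8. The first term is divisible by 4 by the inductive hypothesis, and -8 is divisible by 4. Hence 4 | h(j+1).
By induction, the statement is established for all m ≥ 0.
Therefore the largest such d is 4.

d = 4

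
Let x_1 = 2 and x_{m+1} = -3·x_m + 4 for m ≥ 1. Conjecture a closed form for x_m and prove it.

x_m = (-3)^(m - 1) + 1

Computing the first terms: x_1 = 2, x_2 = -2, x_3 = 10. This suggests x_m = (-3)^(m - 1) + 1.
When m = 1: the formula gives 2 = 2 = x_1.
Inductive step: assume the claim holds for m = i, so x_i = (-3)^(i - 1) + 1.
Then x_{i+1} = -3·x_i + 4 = -3·((-3)^(i - 1) + 1) + 4 = (-3)^i + 1 = (-3)^((i+1) - 1) + 1,
which is the claimed formula at m = i+1.
By the principle of mathematical induction, the result holds for all m ≥ 1.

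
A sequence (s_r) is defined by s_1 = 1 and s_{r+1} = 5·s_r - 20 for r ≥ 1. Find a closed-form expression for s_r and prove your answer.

s_r = -4·5^(r - 1) + 5

Computing the first terms: s_1 = 1, s_2 = -15, s_3 = -95. This suggests s_r = -4·5^(r - 1) + 5.
When r = 1: the formula gives 1 = 1 = s_1.
For the inductive step, assume it holds for an arbitrary m ≥ 1, so s_m = -4·5^(m - 1) + 5.
Then s_{m+1} = 5·s_m - 20 = 5·(-4·5^(m - 1) + 5) - 20 = -4·5^m + 5 = -4·5^((m+1) - 1) + 5,
which is the claimed formula at r = m+1.
By the principle of mathematical induction, the result holds for all r ≥ 1.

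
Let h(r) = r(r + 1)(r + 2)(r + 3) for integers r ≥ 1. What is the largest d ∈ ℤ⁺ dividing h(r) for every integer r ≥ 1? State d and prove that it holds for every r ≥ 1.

Computing the first values: h(1) = 24 and h(2) = 120; gcd(24, 120) = 24, so d ≤ 24.
We prove 24 | r(r + 1)(r + 2)(r + 3) for all r ≥ 1 by induction on r.
When r = 1: h(1) = 24 = 24·(1), so 24 | h(1).
For the inductive step, assume it holds for an arbitrary j ≥ 1, i.e. 24 | h(j). Then
h(j+1) − h(j) = (j+1)·(j+2)·(j+3)·(j+4) − j·(j+1)·(j+2)·(j+3) = (j+1)·(j+2)·(j+3)·[(j+4) − j] = 4·(j+1)·(j+2)·(j+3). The product of 3 consecutive integers is divisible by (3)! = 6, so h(j+1) − h(j) is divisible by 4·6 = 24. By the inductive hypothesis 24 | h(j), hence 24 | h(j+1).
Hence, by induction on r, the claim holds for every r ≥ 1.
Therefore the largest such d is 24.

d = 24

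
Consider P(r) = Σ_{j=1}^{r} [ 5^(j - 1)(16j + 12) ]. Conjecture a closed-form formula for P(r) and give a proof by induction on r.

We claim P(r) = 2·5^r(2r + 1) - 2 for all r ≥ 1.
When r = 1: P(1) = 28, and the closed form gives 28. They agree.
Suppose the result is true for r = j, so P(j) = 2·5^j(2j + 1) - 2.
Then P(j+1) = P(j) + (5^j(16j + 28)) = (2·5^j(2j + 1) - 2) + (5^j(16j + 28)).
Simplifying, P(j+1) = 20·5^j·j + 30·5^j - 2 = 2·5^(j+1)(2(j+1) + 1) - 2,
which is the closed form with r = j+1.
This completes the induction.

P(r) = 2·5^r(2r + 1) - 2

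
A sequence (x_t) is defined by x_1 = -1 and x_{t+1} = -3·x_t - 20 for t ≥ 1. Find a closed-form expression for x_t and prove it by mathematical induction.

Computing the first terms: x_1 = -1, x_2 = -17, x_3 = 31. This suggests x_t = 4(-3)^(t - 1) - 5.
Base step (t = 1): the formula gives -1 = -1 = x_1.
Inductive step: suppose the statement holds for some p ≥ 1, so x_p = 4(-3)^(p - 1) - 5.
Then x_{p+1} = -3·x_p - 20 = -3·(4(-3)^(p - 1) - 5) - 20 = 4(-3)^p - 5 = 4(-3)^((p+1) - 1) - 5,
which is the claimed formula at t = p+1.
This completes the induction.

x_t = 4(-3)^(t - 1) - 5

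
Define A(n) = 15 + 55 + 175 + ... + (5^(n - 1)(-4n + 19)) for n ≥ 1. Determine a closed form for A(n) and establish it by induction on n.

We claim A(n) = 5^n(-n + 5) - 5 for all n ≥ 1.
Base step (n = 1): A(1) = 15, and the closed form gives 15. They agree.
Inductive step: assume the claim holds for n = i, so A(i) = 5^i(-i + 5) - 5.
Then A(i+1) = A(i) + (5^i(-4i + 15)) = (5^i(-i + 5) - 5) + (5^i(-4i + 15)).
Simplifying, A(i+1) = -5·5^i·i + 20·5^i - 5 = 5^(i+1)(-(i+1) + 5) - 5,
which is the closed form with n = i+1.
Hence, by induction on n, the claim holds for every n ≥ 1.

A(n) = 5^n(-n + 5) - 5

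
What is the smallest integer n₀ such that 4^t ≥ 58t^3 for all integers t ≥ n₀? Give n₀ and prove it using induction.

At t = 7: 16384 < 19894, so the inequality fails and n₀ ≥ 8. We prove 4^t ≥ 58t^3 for all t ≥ 8.
For the base case t = 8: 4^t = 65536 and 58t^3 = 29696, so 65536 ≥ 29696.
Inductive step: assume the claim holds for t = m, so 4^m ≥ 58m^3.
Then 4^(m + 1) = 4·(4^m) ≥ 4·(58m^3).
Also, for m ≥ 8 we have 4·(58m^3) ≥ 58(m+1)^3, since 4 ≥ (1 + 1/m)^3 for all m ≥ 8.
Combining, 4^(m + 1) ≥ 58(m+1)^3.
This completes the induction.
Hence the smallest such n₀ is 8.

n₀ = 8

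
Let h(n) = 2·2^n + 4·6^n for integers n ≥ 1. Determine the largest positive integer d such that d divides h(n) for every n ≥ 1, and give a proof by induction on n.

d = 4

Computing the first values: h(1) = 28 and h(2) = 152; gcd(28, 152) = 4, so d ≤ 4.
We prove 4 | 2·2^n + 4·6^n for all n ≥ 1 by induction on n.
For the base case n = 1: h(1) = 28 = 4·(7), so 4 | h(1).
Inductive step: suppose the statement holds for some j ≥ 1, i.e. 4 | h(j). Then
h(j+1) − 6·h(j) = (2·2^(j+1) + 4·6^(j+1)) − 6·(2·2^j + 4·6^j) = (2)·2^j·(2 − 6) = (-8)·2^j. Since 4 | h(j) by the inductive hypothesis, 4 | 6·h(j); and 4 | -8 since -8 = 4·-2. Therefore 4 | h(j+1).
By the principle of mathematical induction, the result holds for all n ≥ 1.
Therefore the largest such d is 4.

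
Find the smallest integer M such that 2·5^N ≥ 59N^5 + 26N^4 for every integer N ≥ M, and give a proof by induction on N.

At N = 8: 781250 < 2039808, so the inequality fails and M ≥ 9. We prove 2·5^N ≥ 59N^5 + 26N^4 for all N ≥ 9.
Base step (N = 9): 2·5^N = 3906250 and 59N^5 + 26N^4 = 3654477, so 3906250 ≥ 3654477.
For the inductive step, assume it holds for an arbitrary r ≥ 9, so 2·5^r ≥ 59r^5 + 26r^4.
Then 2·5^(r + 1) = 5·(2·5^r) ≥ 5·(59r^5 + 26r^4).
Also, for r ≥ 9 we have 5·(59r^5 + 26r^4) ≥ 59(r+1)^5 + 26(r+1)^4, since 5·(59r^5 + 26r^4) − (59(r+1)^5 + 26(r+1)^4) = 236r^5 - 191r^4 - 694r^3 - 746r^2 - 399r - 85, which is nonnegative for all r ≥ 9.
Combining, 2·5^(r + 1) ≥ 59(r+1)^5 + 26(r+1)^4.
Hence, by induction on N, the claim holds for every N ≥ 9.
Hence the smallest such M is 9.

M = 9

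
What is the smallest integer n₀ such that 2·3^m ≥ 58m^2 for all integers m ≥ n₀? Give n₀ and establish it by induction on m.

n₀ = 7

At m = 6: 1458 < 2088, so the inequality fails and n₀ ≥ 7. We prove 2·3^m ≥ 58m^2 for all m ≥ 7.
When m = 7: 2·3^m = 4374 and 58m^2 = 2842, so 4374 ≥ 2842.
Inductive step: suppose the statement holds for some p ≥ 7, so 2·3^p ≥ 58p^2.
Then 2·3^(p + 1) = 3·(2·3^p) ≥ 3·(58p^2).
Also, for p ≥ 7 we have 3·(58p^2) ≥ 58(p+1)^2, since 3 ≥ (1 + 1/p)^2 for all p ≥ 7.
Combining, 2·3^(p + 1) ≥ 58(p+1)^2.
This completes the induction.
Hence the smallest such n₀ is 7.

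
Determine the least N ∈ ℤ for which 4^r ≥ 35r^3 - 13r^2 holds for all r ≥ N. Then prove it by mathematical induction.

N = 7

At r = 6: 4096 < 7092, so the inequality fails and N ≥ 7. We prove 4^r ≥ 35r^3 - 13r^2 for all r ≥ 7.
Base step (r = 7): 4^r = 16384 and 35r^3 - 13r^2 = 11368, so 16384 ≥ 11368.
Suppose the result is true for r = j, so 4^j ≥ 35j^3 - 13j^2.
Then 4^(j + 1) = 4·(4^j) ≥ 4·(35j^3 - 13j^2).
Also, for j ≥ 7 we have 4·(35j^3 - 13j^2) ≥ 35(j+1)^3 - 13(j+1)^2, since 4·(35j^3 - 13j^2) − (35(j+1)^3 - 13(j+1)^2) = 105j^3 - 144j^2 - 79j - 22, which is nonnegative for all j ≥ 7.
Combining, 4^(j + 1) ≥ 35(j+1)^3 - 13(j+1)^2.
By induction, the statement is established for all r ≥ 7.
Hence the smallest such N is 7.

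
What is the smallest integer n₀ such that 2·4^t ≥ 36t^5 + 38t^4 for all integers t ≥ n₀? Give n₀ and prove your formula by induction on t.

n₀ = 11

At t = 10: 2097152 < 3980000, so the inequality fails and n₀ ≥ 11. We prove 2·4^t ≥ 36t^5 + 38t^4 for all t ≥ 11.
Base step (t = 11): 2·4^t = 8388608 and 36t^5 + 38t^4 = 6354194, so 8388608 ≥ 6354194.
Inductive step: suppose the statement holds for some i ≥ 11, so 2·4^i ≥ 36i^5 + 38i^4.
Then 2·4^(i + 1) = 4·(2·4^i) ≥ 4·(36i^5 + 38i^4).
Also, for i ≥ 11 we have 4·(36i^5 + 38i^4) ≥ 36(i+1)^5 + 38(i+1)^4, since 4·(36i^5 + 38i^4) − (36(i+1)^5 + 38(i+1)^4) = 108i^5 - 66i^4 - 512i^3 - 588i^2 - 332i - 74, which is nonnegative for all i ≥ 11.
Combining, 2·4^(i + 1) ≥ 36(i+1)^5 + 38(i+1)^4.
By the principle of mathematical induction, the result holds for all t ≥ 11.
Hence the smallest such n₀ is 11.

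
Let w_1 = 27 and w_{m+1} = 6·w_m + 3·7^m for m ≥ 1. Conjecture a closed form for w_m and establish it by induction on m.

Computing the first terms: w_1 = 27, w_2 = 183, w_3 = 1245. This suggests w_m = 6^m + 3·7^m.
Base case (m = 1): the formula gives 27 = 27 = w_1.
Inductive step: suppose the statement holds for some j ≥ 1, so w_j = 6^j + 3·7^j.
Then w_{j+1} = 6·w_j + 3·7^j = 6·(6^j + 3·7^j) + 3·7^j = 6^(j + 1) + 3·7^(j + 1),
which is the claimed formula at m = j+1.
Hence, by induction on m, the claim holds for every m ≥ 1.

w_m = 6^m + 3·7^m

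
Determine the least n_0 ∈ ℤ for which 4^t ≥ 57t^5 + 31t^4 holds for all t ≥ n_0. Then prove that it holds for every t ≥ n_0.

n_0 = 12

At t = 11: 4194304 < 9633778, so the inequality fails and n_0 ≥ 12. We prove 4^t ≥ 57t^5 + 31t^4 for all t ≥ 12.
Base case (t = 12): 4^t = 16777216 and 57t^5 + 31t^4 = 14826240, so 16777216 ≥ 14826240.
Suppose the result is true for t = j, so 4^j ≥ 57j^5 + 31j^4.
Then 4^(j + 1) = 4·(4^j) ≥ 4·(57j^5 + 31j^4).
Also, for j ≥ 12 we have 4·(57j^5 + 31j^4) ≥ 57(j+1)^5 + 31(j+1)^4, since 4·(57j^5 + 31j^4) − (57(j+1)^5 + 31(j+1)^4) = 171j^5 - 192j^4 - 694j^3 - 756j^2 - 409j - 88, which is nonnegative for all j ≥ 12.
Combining, 4^(j + 1) ≥ 57(j+1)^5 + 31(j+1)^4.
By induction, the statement is established for all t ≥ 12.
Hence the smallest such n_0 is 12.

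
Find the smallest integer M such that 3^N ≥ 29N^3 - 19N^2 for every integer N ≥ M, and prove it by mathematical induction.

At N = 8: 6561 < 13632, so the inequality fails and M ≥ 9. We prove 3^N ≥ 29N^3 - 19N^2 for all N ≥ 9.
For the base case N = 9: 3^N = 19683 and 29N^3 - 19N^2 = 19602, so 19683 ≥ 19602.
For the inductive step, assume it holds for an arbitrary j ≥ 9, so 3^j ≥ 29j^3 - 19j^2.
Then 3^(j + 1) = 3·(3^j) ≥ 3·(29j^3 - 19j^2).
Also, for j ≥ 9 we have 3·(29j^3 - 19j^2) ≥ 29(j+1)^3 - 19(j+1)^2, since 3·(29j^3 - 19j^2) − (29(j+1)^3 - 19(j+1)^2) = 58j^3 - 125j^2 - 49j - 10, which is nonnegative for all j ≥ 9.
Combining, 3^(j + 1) ≥ 29(j+1)^3 - 19(j+1)^2.
By the principle of mathematical induction, the result holds for all N ≥ 9.
Hence the smallest such M is 9.

M = 9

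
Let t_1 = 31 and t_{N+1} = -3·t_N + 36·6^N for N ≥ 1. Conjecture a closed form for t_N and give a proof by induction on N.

Computing the first terms: t_1 = 31, t_2 = 123, t_3 = 927. This suggests t_N = 7(-3)^(N - 1) + 4·6^N.
Base step (N = 1): the formula gives 31 = 31 = t_1.
For the inductive step, assume it holds for an arbitrary i ≥ 1, so t_i = 7(-3)^(i - 1) + 4·6^i.
Then t_{i+1} = -3·t_i + 36·6^i = -3·(7(-3)^(i - 1) + 4·6^i) + 36·6^i = 7(-3)^i + 4·6^(i + 1) = 7(-3)^((i+1) - 1) + 4·6^(i+1),
which is the claimed formula at N = i+1.
By induction, the statement is established for all N ≥ 1.

t_N = 7(-3)^(N - 1) + 4·6^N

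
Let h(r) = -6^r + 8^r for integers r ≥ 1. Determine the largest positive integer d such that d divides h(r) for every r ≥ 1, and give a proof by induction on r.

Computing the first values: h(1) = 2 and h(2) = 28; gcd(2, 28) = 2, so d ≤ 2.
We prove 2 | -6^r + 8^r for all r ≥ 1 by induction on r.
When r = 1: h(1) = 2 = 2·(1), so 2 | h(1).
Suppose the result is true for r = k, i.e. 2 | h(k). Then
8^{k+1} − 6^{k+1} = 8·8^k − 6·6^k = 8·(8^k − 6^k) + (2)·6^k. The first term is divisible by 2 by the inductive hypothesis, and the second term (2)·6^k is divisible by 2 since 2 | 2. Hence 2 | h(k+1).
This completes the induction.
Therefore the largest such d is 2.

d = 2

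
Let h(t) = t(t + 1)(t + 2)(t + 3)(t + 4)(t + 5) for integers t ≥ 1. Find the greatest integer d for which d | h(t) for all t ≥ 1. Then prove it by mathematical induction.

Computing the first values: h(1) = 720 and h(2) = 5040; gcd(720, 5040) = 720, so d ≤ 720.
We prove 720 | t(t + 1)(t + 2)(t + 3)(t + 4)(t + 5) for all t ≥ 1 by induction on t.
Base step (t = 1): h(1) = 720 = 720·(1), so 720 | h(1).
Suppose the result is true for t = i, i.e. 720 | h(i). Then
h(i+1) − h(i) = (i+1)·(i+2)·(i+3)·(i+4)·(i+5)·(i+6) − i·(i+1)·(i+2)·(i+3)·(i+4)·(i+5) = (i+1)·(i+2)·(i+3)·(i+4)·(i+5)·[(i+6) − i] = 6·(i+1)·(i+2)·(i+3)·(i+4)·(i+5). The product of 5 consecutive integers is divisible by (5)! = 120, so h(i+1) − h(i) is divisible by 6·120 = 720. By the inductive hypothesis 720 | h(i), hence 720 | h(i+1).
This completes the induction.
Therefore the largest such d is 720.

d = 720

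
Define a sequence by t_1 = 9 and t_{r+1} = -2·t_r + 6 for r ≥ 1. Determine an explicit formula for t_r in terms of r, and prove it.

Computing the first terms: t_1 = 9, t_2 = -12, t_3 = 30. This suggests t_r = 7(-2)^(r - 1) + 2.
When r = 1: the formula gives 9 = 9 = t_1.
Suppose the result is true for r = m, so t_m = 7(-2)^(m - 1) + 2.
Then t_{m+1} = -2·t_m + 6 = -2·(7(-2)^(m - 1) + 2) + 6 = 7(-2)^m + 2 = 7(-2)^((m+1) - 1) + 2,
which is the claimed formula at r = m+1.
Hence, by induction on r, the claim holds for every r ≥ 1.

t_r = 7(-2)^(r - 1) + 2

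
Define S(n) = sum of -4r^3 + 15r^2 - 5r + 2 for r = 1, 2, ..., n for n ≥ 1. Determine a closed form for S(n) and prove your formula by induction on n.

We claim S(n) = -n(n^3 - 3n^2 - 4n - 2) for all n ≥ 1.
Base case (n = 1): S(1) = 8, and the closed form gives 8. They agree.
Inductive step: suppose the statement holds for some r ≥ 1, so S(r) = r(-r^3 + 3r^2 + 4r + 2).
Then S(r+1) = S(r) + (-4r^3 + 3r^2 + 13r + 8) = (r(-r^3 + 3r^2 + 4r + 2)) + (-4r^3 + 3r^2 + 13r + 8).
Simplifying, S(r+1) = -(r + 1)(r^3 - 7r - 8) = -(r+1)((r+1)^3 - 3(r+1)^2 - 4(r+1) - 2),
which is the closed form with n = r+1.
By the principle of mathematical induction, the result holds for all n ≥ 1.

S(n) = -n(n^3 - 3n^2 - 4n - 2)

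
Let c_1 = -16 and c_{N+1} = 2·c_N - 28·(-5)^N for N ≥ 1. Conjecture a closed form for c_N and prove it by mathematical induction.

Computing the first terms: c_1 = -16, c_2 = 108, c_3 = -484. This suggests c_N = 4(-5)^N + 2^(N + 1).
When N = 1: the formula gives -16 = -16 = c_1.
Inductive step: assume the claim holds for N = k, so c_k = 4(-5)^k + 2^(k + 1).
Then c_{k+1} = 2·c_k - 28·(-5)^k = 2·(4(-5)^k + 2^(k + 1)) - 28·(-5)^k = 4(-5)^(k + 1) + 2^(k + 2) = 4(-5)^(k+1) + 2^((k+1) + 1),
which is the claimed formula at N = k+1.
This completes the induction.

c_N = 4(-5)^N + 2^(N + 1)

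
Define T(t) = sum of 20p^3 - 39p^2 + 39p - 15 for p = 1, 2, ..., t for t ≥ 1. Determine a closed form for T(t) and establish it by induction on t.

T(t) = t(5t^3 - 3t^2 + 5t - 2)

We claim T(t) = t(5t^3 - 3t^2 + 5t - 2) for all t ≥ 1.
Base step (t = 1): T(1) = 5, and the closed form gives 5. They agree.
Suppose the result is true for t = p, so T(p) = p(5p^3 - 3p^2 + 5p - 2).
Then T(p+1) = T(p) + (20p^3 + 21p^2 + 21p + 5) = (p(5p^3 - 3p^2 + 5p - 2)) + (20p^3 + 21p^2 + 21p + 5).
Simplifying, T(p+1) = (p + 1)(5p^3 + 12p^2 + 14p + 5) = (p+1)(5(p+1)^3 - 3(p+1)^2 + 5(p+1) - 2),
which is the closed form with t = p+1.
This completes the induction.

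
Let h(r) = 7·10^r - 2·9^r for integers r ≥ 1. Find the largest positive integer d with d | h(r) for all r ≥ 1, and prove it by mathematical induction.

d = 2

Computing the first values: h(1) = 52 and h(2) = 538; gcd(52, 538) = 2, so d ≤ 2.
We prove 2 | 7·10^r - 2·9^r for all r ≥ 1 by induction on r.
Base case (r = 1): h(1) = 52 = 2·(26), so 2 | h(1).
Inductive step: suppose the statement holds for some i ≥ 1, i.e. 2 | h(i). Then
h(i+1) − 10·h(i) = (7·10^(i+1) - 2·9^(i+1)) − 10·(7·10^i - 2·9^i) = (-2)·9^i·(9 − 10) = (2)·9^i. Since 2 | h(i) by the inductive hypothesis, 2 | 10·h(i); and 2 | 2 since 2 = 2·1. Therefore 2 | h(i+1).
This completes the induction.
Therefore the largest such d is 2.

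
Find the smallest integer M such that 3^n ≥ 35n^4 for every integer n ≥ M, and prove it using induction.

M = 13

At n = 12: 531441 < 725760, so the inequality fails and M ≥ 13. We prove 3^n ≥ 35n^4 for all n ≥ 13.
Base step (n = 13): 3^n = 1594323 and 35n^4 = 999635, so 1594323 ≥ 999635.
Inductive step: suppose the statement holds for some k ≥ 13, so 3^k ≥ 35k^4.
Then 3^(k + 1) = 3·(3^k) ≥ 3·(35k^4).
Also, for k ≥ 13 we have 3·(35k^4) ≥ 35(k+1)^4, since 3 ≥ (1 + 1/k)^4 for all k ≥ 13.
Combining, 3^(k + 1) ≥ 35(k+1)^4.
This completes the induction.
Hence the smallest such M is 13.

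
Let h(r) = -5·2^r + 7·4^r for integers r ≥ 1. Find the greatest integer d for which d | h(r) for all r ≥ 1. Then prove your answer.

Computing the first values: h(1) = 18 and h(2) = 92; gcd(18, 92) = 2, so d ≤ 2.
We prove 2 | -5·2^r + 7·4^r for all r ≥ 1 by induction on r.
For the base case r = 1: h(1) = 18 = 2·(9), so 2 | h(1).
For the inductive step, assume it holds for an arbitrary p ≥ 1, i.e. 2 | h(p). Then
h(p+1) − 4·h(p) = (-5·2^(p+1) + 7·4^(p+1)) − 4·(-5·2^p + 7·4^p) = (-5)·2^p·(2 − 4) = (10)·2^p. Since 2 | h(p) by the inductive hypothesis, 2 | 4·h(p); and 2 | 10 since 10 = 2·5. Therefore 2 | h(p+1).
Hence, by induction on r, the claim holds for every r ≥ 1.
Therefore the largest such d is 2.

d = 2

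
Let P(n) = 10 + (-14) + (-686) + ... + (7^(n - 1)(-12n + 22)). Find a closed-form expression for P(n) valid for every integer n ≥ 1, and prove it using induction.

We claim P(n) = 2·7^n(-n + 2) - 4 for all n ≥ 1.
When n = 1: P(1) = 10, and the closed form gives 10. They agree.
Inductive step: suppose the statement holds for some r ≥ 1, so P(r) = 2·7^r(-r + 2) - 4.
Then P(r+1) = P(r) + (7^r(-12r + 10)) = (2·7^r(-r + 2) - 4) + (7^r(-12r + 10)).
Simplifying, P(r+1) = -14·7^r·r + 14·7^r - 4 = 2·7^(r+1)(-(r+1) + 2) - 4,
which is the closed form with n = r+1.
This completes the induction.

P(n) = 2·7^n(-n + 2) - 4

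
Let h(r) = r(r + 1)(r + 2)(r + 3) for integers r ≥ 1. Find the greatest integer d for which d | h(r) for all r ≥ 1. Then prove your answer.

Computing the first values: h(1) = 24 and h(2) = 120; gcd(24, 120) = 24, so d ≤ 24.
We prove 24 | r(r + 1)(r + 2)(r + 3) for all r ≥ 1 by induction on r.
Base step (r = 1): h(1) = 24 = 24·(1), so 24 | h(1).
Suppose the result is true for r = k, i.e. 24 | h(k). Then
h(k+1) − h(k) = (k+1)·(k+2)·(k+3)·(k+4) − k·(k+1)·(k+2)·(k+3) = (k+1)·(k+2)·(k+3)·[(k+4) − k] = 4·(k+1)·(k+2)·(k+3). The product of 3 consecutive integers is divisible by (3)! = 6, so h(k+1) − h(k) is divisible by 4·6 = 24. By the inductive hypothesis 24 | h(k), hence 24 | h(k+1).
Hence, by induction on r, the claim holds for every r ≥ 1.
Therefore the largest such d is 24.

d = 24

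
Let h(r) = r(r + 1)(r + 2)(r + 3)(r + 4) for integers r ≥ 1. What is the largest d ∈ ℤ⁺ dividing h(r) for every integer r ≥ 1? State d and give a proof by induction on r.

Computing the first values: h(1) = 120 and h(2) = 720; gcd(120, 720) = 120, so d ≤ 120.
We prove 120 | r(r + 1)(r + 2)(r + 3)(r + 4) for all r ≥ 1 by induction on r.
Base case (r = 1): h(1) = 120 = 120·(1), so 120 | h(1).
Inductive step: suppose the statement holds for some k ≥ 1, i.e. 120 | h(k). Then
h(k+1) − h(k) = (k+1)·(k+2)·(k+3)·(k+4)·(k+5) − k·(k+1)·(k+2)·(k+3)·(k+4) = (k+1)·(k+2)·(k+3)·(k+4)·[(k+5) − k] = 5·(k+1)·(k+2)·(k+3)·(k+4). The product of 4 consecutive integers is divisible by (4)! = 24, so h(k+1) − h(k) is divisible by 5·24 = 120. By the inductive hypothesis 120 | h(k), hence 120 | h(k+1).
By induction, the statement is established for all r ≥ 1.
Therefore the largest such d is 120.

d = 120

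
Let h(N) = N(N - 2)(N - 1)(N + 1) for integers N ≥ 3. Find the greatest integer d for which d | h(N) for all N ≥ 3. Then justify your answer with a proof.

Computing the first values: h(3) = 24 and h(4) = 120; gcd(24, 120) = 24, so d ≤ 24.
We prove 24 | N(N - 2)(N - 1)(N + 1) for all N ≥ 3 by induction on N.
Base case (N = 3): h(3) = 24 = 24·(1), so 24 | h(3).
Suppose the result is true for N = j, i.e. 24 | h(j). Then
h(j+1) − h(j) = (j-1)·j·(j+1)·(j+2) − (j-2)·(j-1)·j·(j+1) = (j-1)·j·(j+1)·[(j+2) − (j-2)] = 4·(j-1)·j·(j+1). The product of 3 consecutive integers is divisible by (3)! = 6, so h(j+1) − h(j) is divisible by 4·6 = 24. By the inductive hypothesis 24 | h(j), hence 24 | h(j+1).
Hence, by induction on N, the claim holds for every N ≥ 3.
Therefore the largest such d is 24.

d = 24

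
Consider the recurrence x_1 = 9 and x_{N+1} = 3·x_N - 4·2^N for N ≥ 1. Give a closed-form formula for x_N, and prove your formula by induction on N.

Computing the first terms: x_1 = 9, x_2 = 19, x_3 = 41. This suggests x_N = 2^(N + 2) + 3^(N - 1).
Base case (N = 1): the formula gives 9 = 9 = x_1.
Inductive step: assume the claim holds for N = i, so x_i = 2^(i + 2) + 3^(i - 1).
Then x_{i+1} = 3·x_i - 4·2^i = 3·(2^(i + 2) + 3^(i - 1)) - 4·2^i = 2^(i + 3) + 3^i = 2^((i+1) + 2) + 3^((i+1) - 1),
which is the claimed formula at N = i+1.
By the principle of mathematical induction, the result holds for all N ≥ 1.

x_N = 2^(N + 2) + 3^(N - 1)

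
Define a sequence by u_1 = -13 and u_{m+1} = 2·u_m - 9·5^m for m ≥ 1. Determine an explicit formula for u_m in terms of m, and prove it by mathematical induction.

Computing the first terms: u_1 = -13, u_2 = -71, u_3 = -367. This suggests u_m = 2^m - 3·5^m.
Base step (m = 1): the formula gives -13 = -13 = u_1.
Inductive step: assume the claim holds for m = j, so u_j = 2^j - 3·5^j.
Then u_{j+1} = 2·u_j - 9·5^j = 2·(2^j - 3·5^j) - 9·5^j = 2^(j + 1) - 3·5^(j + 1),
which is the claimed formula at m = j+1.
By induction, the statement is established for all m ≥ 1.

u_m = 2^m - 3·5^m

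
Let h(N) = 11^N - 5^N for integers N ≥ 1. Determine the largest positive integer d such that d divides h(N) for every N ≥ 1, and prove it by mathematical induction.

Computing the first values: h(1) = 6 and h(2) = 96; gcd(6, 96) = 6, so d ≤ 6.
We prove 6 | 11^N - 5^N for all N ≥ 1 by induction on N.
For the base case N = 1: h(1) = 6 = 6·(1), so 6 | h(1).
Inductive step: assume the claim holds for N = j, i.e. 6 | h(j). Then
11^{j+1} − 5^{j+1} = 11·11^j − 5·5^j = 11·(11^j − 5^j) + (6)·5^j. The first term is divisible by 6 by the inductive hypothesis, and the second term (6)·5^j is divisible by 6 since 6 | 6. Hence 6 | h(j+1).
By induction, the statement is established for all N ≥ 1.
Therefore the largest such d is 6.

d = 6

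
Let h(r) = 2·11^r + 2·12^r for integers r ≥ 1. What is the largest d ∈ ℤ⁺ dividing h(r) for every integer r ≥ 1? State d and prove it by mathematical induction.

Computing the first values: h(1) = 46 and h(2) = 530; gcd(46, 530) = 2, so d ≤ 2.
We prove 2 | 2·11^r + 2·12^r for all r ≥ 1 by induction on r.
Base step (r = 1): h(1) = 46 = 2·(23), so 2 | h(1).
Suppose the result is true for r = j, i.e. 2 | h(j). Then
h(j+1) − 12·h(j) = (2·11^(j+1) + 2·12^(j+1)) − 12·(2·11^j + 2·12^j) = (2)·11^j·(11 − 12) = (-2)·11^j. Since 2 | h(j) by the inductive hypothesis, 2 | 12·h(j); and 2 | -2 since -2 = 2·-1. Therefore 2 | h(j+1).
Hence, by induction on r, the claim holds for every r ≥ 1.
Therefore the largest such d is 2.

d = 2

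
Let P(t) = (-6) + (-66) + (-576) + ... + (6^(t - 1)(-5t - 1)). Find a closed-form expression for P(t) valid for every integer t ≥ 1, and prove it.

P(t) = -6^t·t

We claim P(t) = -6^t·t for all t ≥ 1.
When t = 1: P(1) = -6, and the closed form gives -6. They agree.
Suppose the result is true for t = p, so P(p) = -6^p·p.
Then P(p+1) = P(p) + (6^p(-5p - 6)) = (-6^p·p) + (6^p(-5p - 6)).
Simplifying, P(p+1) = 6^(p + 1)(-p - 1) = -6^(p+1)·(p+1),
which is the closed form with t = p+1.
By induction, the statement is established for all t ≥ 1.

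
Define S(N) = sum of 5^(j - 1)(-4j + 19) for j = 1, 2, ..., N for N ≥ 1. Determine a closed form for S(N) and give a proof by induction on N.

We claim S(N) = 5^N(-N + 5) - 5 for all N ≥ 1.
When N = 1: S(1) = 15, and the closed form gives 15. They agree.
Inductive step: assume the claim holds for N = j, so S(j) = 5^j(-j + 5) - 5.
Then S(j+1) = S(j) + (5^j(-4j + 15)) = (5^j(-j + 5) - 5) + (5^j(-4j + 15)).
Simplifying, S(j+1) = -5·5^j·j + 20·5^j - 5 = 5^(j+1)(-(j+1) + 5) - 5,
which is the closed form with N = j+1.
By induction, the statement is established for all N ≥ 1.

S(N) = 5^N(-N + 5) - 5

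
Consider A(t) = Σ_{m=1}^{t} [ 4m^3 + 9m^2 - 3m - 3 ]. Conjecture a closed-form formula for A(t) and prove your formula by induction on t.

A(t) = t(t^3 + 5t^2 + 4t - 3)

We claim A(t) = t(t^3 + 5t^2 + 4t - 3) for all t ≥ 1.
Base step (t = 1): A(1) = 7, and the closed form gives 7. They agree.
Inductive step: assume the claim holds for t = m, so A(m) = m(m^3 + 5m^2 + 4m - 3).
Then A(m+1) = A(m) + (4m^3 + 21m^2 + 27m + 7) = (m(m^3 + 5m^2 + 4m - 3)) + (4m^3 + 21m^2 + 27m + 7).
Simplifying, A(m+1) = (m + 1)(m^3 + 8m^2 + 17m + 7) = (m+1)((m+1)^3 + 5(m+1)^2 + 4(m+1) - 3),
which is the closed form with t = m+1.
Hence, by induction on t, the claim holds for every t ≥ 1.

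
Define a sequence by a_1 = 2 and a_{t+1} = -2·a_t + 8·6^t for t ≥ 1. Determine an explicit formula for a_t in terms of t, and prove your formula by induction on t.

a_t = -(-2)^(t + 1) + 6^t

Computing the first terms: a_1 = 2, a_2 = 44, a_3 = 200. This suggests a_t = -(-2)^(t + 1) + 6^t.
Base case (t = 1): the formula gives 2 = 2 = a_1.
Suppose the result is true for t = p, so a_p = -(-2)^(p + 1) + 6^p.
Then a_{p+1} = -2·a_p + 8·6^p = -2·(-(-2)^(p + 1) + 6^p) + 8·6^p = -(-2)^(p + 2) + 6^(p + 1) = -(-2)^((p+1) + 1) + 6^(p+1),
which is the claimed formula at t = p+1.
Hence, by induction on t, the claim holds for every t ≥ 1.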